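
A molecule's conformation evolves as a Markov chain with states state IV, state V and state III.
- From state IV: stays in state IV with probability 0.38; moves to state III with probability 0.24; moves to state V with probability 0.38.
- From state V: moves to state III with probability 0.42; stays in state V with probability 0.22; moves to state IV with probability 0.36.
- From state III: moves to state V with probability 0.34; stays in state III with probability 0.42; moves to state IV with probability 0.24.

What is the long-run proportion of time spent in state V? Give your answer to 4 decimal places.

Let the stationary distribution be π with π = πP and π_1 + π_2 + π_3 = 1.
π_1 = 0.38·π_1 + 0.36·π_2 + 0.24·π_3
π_2 = 0.38·π_1 + 0.22·π_2 + 0.34·π_3
Solving with the normalization constraint gives π = (0.3230, 0.3151, 0.3619).
So the stationary probability of state V is 0.3151.

0.3151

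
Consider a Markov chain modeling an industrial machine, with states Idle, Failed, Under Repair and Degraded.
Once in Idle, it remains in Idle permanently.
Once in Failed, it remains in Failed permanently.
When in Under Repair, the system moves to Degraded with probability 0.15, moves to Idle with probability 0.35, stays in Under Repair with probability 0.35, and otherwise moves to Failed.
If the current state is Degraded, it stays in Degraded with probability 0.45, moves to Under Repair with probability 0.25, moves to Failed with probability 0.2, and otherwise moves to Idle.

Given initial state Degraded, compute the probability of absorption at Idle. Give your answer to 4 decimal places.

0.4766

Let h(s) be the probability of absorption at Idle starting from transient state s. Then h(Idle) = 1 and h(Failed) = 0. By first-step analysis:
h(Under Repair) = 0.35·1 + 0.15·0 + 0.35·h(Under Repair) + 0.15·h(Degraded)
h(Degraded) = 0.1·1 + 0.2·0 + 0.25·h(Under Repair) + 0.45·h(Degraded)
Solving: h(Under Repair) = 0.6484, h(Degraded) = 0.4766.
Starting from Degraded, the probability is 0.4766.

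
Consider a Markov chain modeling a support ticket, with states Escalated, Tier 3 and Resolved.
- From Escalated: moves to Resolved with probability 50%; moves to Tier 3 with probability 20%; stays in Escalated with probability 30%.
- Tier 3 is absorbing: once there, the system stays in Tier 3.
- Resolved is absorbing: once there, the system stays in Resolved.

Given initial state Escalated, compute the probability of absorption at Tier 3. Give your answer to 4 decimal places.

Let h(s) be the probability of absorption at Tier 3 starting from transient state s. Then h(Tier 3) = 1 and h(Resolved) = 0. By first-step analysis:
h(Escalated) = 0.3·h(Escalated) + 0.2·1 + 0.5·0
Solving: h(Escalated) = 0.2857.
Starting from Escalated, the probability is 0.2857.

0.2857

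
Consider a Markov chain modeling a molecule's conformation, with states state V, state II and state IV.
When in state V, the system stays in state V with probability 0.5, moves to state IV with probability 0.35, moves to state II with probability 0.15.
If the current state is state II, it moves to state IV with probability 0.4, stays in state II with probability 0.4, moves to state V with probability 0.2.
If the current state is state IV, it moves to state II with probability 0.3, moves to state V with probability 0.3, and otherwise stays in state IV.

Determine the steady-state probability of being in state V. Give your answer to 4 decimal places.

Let the stationary distribution be π with π = πP and π_1 + π_2 + π_3 = 1.
π_1 = 0.5·π_1 + 0.2·π_2 + 0.3·π_3
π_2 = 0.15·π_1 + 0.4·π_2 + 0.3·π_3
Solving with the normalization constraint gives π = (0.3404, 0.2766, 0.3830).
So the stationary probability of state V is 0.3404.

0.3404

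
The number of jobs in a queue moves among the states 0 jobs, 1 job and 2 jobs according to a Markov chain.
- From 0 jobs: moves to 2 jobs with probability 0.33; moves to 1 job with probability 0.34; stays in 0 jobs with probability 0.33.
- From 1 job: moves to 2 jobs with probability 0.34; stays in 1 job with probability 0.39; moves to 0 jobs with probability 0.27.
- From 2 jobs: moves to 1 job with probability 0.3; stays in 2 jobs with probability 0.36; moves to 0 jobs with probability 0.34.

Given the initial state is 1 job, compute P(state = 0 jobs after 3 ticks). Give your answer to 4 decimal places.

Propagate the distribution vector 3 ticks from 1 job.
After 0 ticks: (0.0000, 1.0000, 0.0000)
After 1 tick: (0.2700, 0.3900, 0.3400)
After 2 ticks: (0.3100, 0.3459, 0.3441)
After 3 ticks: (0.3127, 0.3435, 0.3438)
P(in 0 jobs after 3 ticks) = 0.3127

0.3127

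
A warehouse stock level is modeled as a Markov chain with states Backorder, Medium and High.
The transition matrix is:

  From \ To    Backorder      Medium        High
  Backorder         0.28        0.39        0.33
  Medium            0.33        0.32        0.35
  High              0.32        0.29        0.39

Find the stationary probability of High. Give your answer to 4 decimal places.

0.3581

Let the stationary distribution be π with π = πP and π_1 + π_2 + π_3 = 1.
π_1 = 0.28·π_1 + 0.33·π_2 + 0.32·π_3
π_2 = 0.39·π_1 + 0.32·π_2 + 0.29·π_3
Solving with the normalization constraint gives π = (0.3109, 0.3310, 0.3581).
So the stationary probability of High is 0.3581.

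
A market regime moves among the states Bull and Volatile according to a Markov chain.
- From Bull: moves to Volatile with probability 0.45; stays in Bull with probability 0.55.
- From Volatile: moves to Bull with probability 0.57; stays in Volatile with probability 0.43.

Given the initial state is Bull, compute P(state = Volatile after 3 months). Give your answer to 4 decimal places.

Propagate the distribution vector 3 months from Bull.
After 0 months: (1.0000, 0.0000)
After 1 month: (0.5500, 0.4500)
After 2 months: (0.5590, 0.4410)
After 3 months: (0.5588, 0.4412)
P(in Volatile after 3 months) = 0.4412

0.4412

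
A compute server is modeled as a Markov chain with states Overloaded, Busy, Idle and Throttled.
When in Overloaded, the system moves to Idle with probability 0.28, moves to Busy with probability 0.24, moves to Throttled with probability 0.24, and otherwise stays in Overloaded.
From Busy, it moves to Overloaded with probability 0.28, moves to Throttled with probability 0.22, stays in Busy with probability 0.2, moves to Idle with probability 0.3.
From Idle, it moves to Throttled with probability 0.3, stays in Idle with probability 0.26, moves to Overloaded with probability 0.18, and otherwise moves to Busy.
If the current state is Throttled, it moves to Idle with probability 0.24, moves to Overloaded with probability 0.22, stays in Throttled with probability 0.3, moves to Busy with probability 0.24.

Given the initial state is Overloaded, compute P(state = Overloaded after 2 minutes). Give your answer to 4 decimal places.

Propagate the distribution vector 2 minutes from Overloaded.
After 0 minutes: (1.0000, 0.0000, 0.0000, 0.0000)
After 1 minute: (0.2400, 0.2400, 0.2800, 0.2400)
After 2 minutes: (0.2280, 0.2360, 0.2696, 0.2664)
P(in Overloaded after 2 minutes) = 0.2280

0.2280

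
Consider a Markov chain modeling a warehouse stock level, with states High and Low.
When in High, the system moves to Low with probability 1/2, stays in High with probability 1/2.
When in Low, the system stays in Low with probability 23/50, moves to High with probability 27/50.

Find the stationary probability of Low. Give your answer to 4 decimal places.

0.4808

Let the stationary distribution be π with π = πP and π_1 + π_2 = 1.
π_1 = 0.5·π_1 + 0.54·π_2
Solving with the normalization constraint gives π = (0.5192, 0.4808).
So the stationary probability of Low is 0.4808.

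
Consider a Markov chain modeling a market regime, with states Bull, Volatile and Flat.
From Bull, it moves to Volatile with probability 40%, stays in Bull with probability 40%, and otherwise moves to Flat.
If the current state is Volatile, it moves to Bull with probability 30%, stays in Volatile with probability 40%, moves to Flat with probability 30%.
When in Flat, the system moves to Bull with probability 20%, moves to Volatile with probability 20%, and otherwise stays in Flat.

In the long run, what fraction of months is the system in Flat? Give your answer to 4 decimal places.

0.3871

Let the stationary distribution be π with π = πP and π_1 + π_2 + π_3 = 1.
π_1 = 0.4·π_1 + 0.3·π_2 + 0.2·π_3
π_2 = 0.4·π_1 + 0.4·π_2 + 0.2·π_3
Solving with the normalization constraint gives π = (0.2903, 0.3226, 0.3871).
So the stationary probability of Flat is 0.3871.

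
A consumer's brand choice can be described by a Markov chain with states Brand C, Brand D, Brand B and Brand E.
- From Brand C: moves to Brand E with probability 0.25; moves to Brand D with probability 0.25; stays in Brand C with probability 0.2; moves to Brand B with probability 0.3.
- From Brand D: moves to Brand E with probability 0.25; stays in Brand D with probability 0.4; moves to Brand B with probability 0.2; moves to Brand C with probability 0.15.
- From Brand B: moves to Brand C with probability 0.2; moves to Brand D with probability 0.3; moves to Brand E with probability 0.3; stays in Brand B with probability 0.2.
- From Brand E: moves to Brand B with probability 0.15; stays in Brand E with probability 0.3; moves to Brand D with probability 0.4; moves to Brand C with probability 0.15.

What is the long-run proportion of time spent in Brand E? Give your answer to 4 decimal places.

0.2739

Let the stationary distribution be π with π = πP and π_1 + π_2 + π_3 + π_4 = 1.
π_1 = 0.2·π_1 + 0.15·π_2 + 0.2·π_3 + 0.15·π_4
π_2 = 0.25·π_1 + 0.4·π_2 + 0.3·π_3 + 0.4·π_4
π_3 = 0.3·π_1 + 0.2·π_2 + 0.2·π_3 + 0.15·π_4
Solving with the normalization constraint gives π = (0.1686, 0.3544, 0.2032, 0.2739).
So the stationary probability of Brand E is 0.2739.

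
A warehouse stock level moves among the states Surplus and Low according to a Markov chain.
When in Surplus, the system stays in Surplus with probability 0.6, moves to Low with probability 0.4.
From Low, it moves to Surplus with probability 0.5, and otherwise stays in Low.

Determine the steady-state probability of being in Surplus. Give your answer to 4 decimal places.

Let the stationary distribution be π with π = πP and π_1 + π_2 = 1.
π_1 = 0.6·π_1 + 0.5·π_2
Solving with the normalization constraint gives π = (0.5556, 0.4444).
So the stationary probability of Surplus is 0.5556.

0.5556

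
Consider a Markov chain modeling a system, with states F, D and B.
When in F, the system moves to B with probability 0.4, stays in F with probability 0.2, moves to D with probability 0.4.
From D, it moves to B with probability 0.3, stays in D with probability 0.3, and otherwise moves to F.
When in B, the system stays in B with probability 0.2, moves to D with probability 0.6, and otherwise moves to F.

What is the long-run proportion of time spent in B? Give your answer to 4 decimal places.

Let the stationary distribution be π with π = πP and π_1 + π_2 + π_3 = 1.
π_1 = 0.2·π_1 + 0.4·π_2 + 0.2·π_3
π_2 = 0.4·π_1 + 0.3·π_2 + 0.6·π_3
Solving with the normalization constraint gives π = (0.2836, 0.4179, 0.2985).
So the stationary probability of B is 0.2985.

0.2985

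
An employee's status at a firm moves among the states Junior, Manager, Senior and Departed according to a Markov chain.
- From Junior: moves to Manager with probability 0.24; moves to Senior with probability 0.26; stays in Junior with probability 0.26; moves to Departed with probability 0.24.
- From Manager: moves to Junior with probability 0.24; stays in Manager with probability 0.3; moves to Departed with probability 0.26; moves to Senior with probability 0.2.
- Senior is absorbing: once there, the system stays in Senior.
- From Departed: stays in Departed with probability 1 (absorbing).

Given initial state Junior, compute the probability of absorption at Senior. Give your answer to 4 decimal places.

0.4996

Let h(s) be the probability of absorption at Senior starting from transient state s. Then h(Senior) = 1 and h(Departed) = 0. By first-step analysis:
h(Junior) = 0.26·h(Junior) + 0.24·h(Manager) + 0.26·1 + 0.24·0
h(Manager) = 0.24·h(Junior) + 0.3·h(Manager) + 0.2·1 + 0.26·0
Solving: h(Junior) = 0.4996, h(Manager) = 0.4570.
Starting from Junior, the probability is 0.4996.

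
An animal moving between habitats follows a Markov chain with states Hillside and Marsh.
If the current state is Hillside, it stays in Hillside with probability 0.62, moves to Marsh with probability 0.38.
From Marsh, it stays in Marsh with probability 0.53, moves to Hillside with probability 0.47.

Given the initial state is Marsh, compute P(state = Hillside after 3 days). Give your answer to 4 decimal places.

Propagate the distribution vector 3 days from Marsh.
After 0 days: (0.0000, 1.0000)
After 1 day: (0.4700, 0.5300)
After 2 days: (0.5405, 0.4595)
After 3 days: (0.5511, 0.4489)
P(in Hillside after 3 days) = 0.5511

0.5511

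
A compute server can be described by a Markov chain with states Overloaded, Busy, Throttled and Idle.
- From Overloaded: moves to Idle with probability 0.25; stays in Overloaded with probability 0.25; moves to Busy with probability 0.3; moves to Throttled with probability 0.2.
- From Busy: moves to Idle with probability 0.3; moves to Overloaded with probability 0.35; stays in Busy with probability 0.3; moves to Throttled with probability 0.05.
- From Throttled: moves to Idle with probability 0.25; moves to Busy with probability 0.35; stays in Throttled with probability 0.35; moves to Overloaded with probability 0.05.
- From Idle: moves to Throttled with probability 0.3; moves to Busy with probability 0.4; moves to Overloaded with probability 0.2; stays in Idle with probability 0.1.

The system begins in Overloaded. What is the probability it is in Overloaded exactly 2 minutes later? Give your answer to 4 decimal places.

Propagate the distribution vector 2 minutes from Overloaded.
After 0 minutes: (1.0000, 0.0000, 0.0000, 0.0000)
After 1 minute: (0.2500, 0.3000, 0.2000, 0.2500)
After 2 minutes: (0.2275, 0.3350, 0.2100, 0.2275)
P(in Overloaded after 2 minutes) = 0.2275

0.2275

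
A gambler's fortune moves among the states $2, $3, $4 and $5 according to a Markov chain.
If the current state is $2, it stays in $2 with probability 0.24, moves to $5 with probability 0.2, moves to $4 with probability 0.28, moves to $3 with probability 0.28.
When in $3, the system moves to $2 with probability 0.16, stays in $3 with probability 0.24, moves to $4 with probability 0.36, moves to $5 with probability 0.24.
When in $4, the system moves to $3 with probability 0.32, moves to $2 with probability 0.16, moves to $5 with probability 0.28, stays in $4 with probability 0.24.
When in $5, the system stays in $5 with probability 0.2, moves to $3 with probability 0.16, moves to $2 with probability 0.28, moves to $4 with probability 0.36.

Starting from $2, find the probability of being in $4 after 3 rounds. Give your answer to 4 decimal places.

0.3069

Propagate the distribution vector 3 rounds from $2.
After 0 rounds: (1.0000, 0.0000, 0.0000, 0.0000)
After 1 round: (0.2400, 0.2800, 0.2800, 0.2000)
After 2 rounds: (0.2032, 0.2560, 0.3072, 0.2336)
After 3 rounds: (0.2043, 0.2540, 0.3069, 0.2348)
P(in $4 after 3 rounds) = 0.3069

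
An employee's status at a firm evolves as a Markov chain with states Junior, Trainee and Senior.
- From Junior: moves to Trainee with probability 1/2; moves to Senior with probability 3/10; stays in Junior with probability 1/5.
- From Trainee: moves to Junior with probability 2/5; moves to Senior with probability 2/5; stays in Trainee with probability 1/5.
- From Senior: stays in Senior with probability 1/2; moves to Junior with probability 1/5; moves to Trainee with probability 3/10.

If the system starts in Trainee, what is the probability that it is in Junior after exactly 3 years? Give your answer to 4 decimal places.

Propagate the distribution vector 3 years from Trainee.
After 0 years: (0.0000, 1.0000, 0.0000)
After 1 year: (0.4000, 0.2000, 0.4000)
After 2 years: (0.2400, 0.3600, 0.4000)
After 3 years: (0.2720, 0.3120, 0.4160)
P(in Junior after 3 years) = 0.2720

0.2720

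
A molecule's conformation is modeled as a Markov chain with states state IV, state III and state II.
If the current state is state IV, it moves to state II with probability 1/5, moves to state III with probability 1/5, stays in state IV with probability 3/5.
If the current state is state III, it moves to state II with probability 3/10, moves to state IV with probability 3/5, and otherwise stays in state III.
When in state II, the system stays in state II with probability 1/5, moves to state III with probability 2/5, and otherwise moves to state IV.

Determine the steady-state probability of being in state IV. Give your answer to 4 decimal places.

0.5556

Let the stationary distribution be π with π = πP and π_1 + π_2 + π_3 = 1.
π_1 = 0.6·π_1 + 0.6·π_2 + 0.4·π_3
π_2 = 0.2·π_1 + 0.1·π_2 + 0.4·π_3
Solving with the normalization constraint gives π = (0.5556, 0.2222, 0.2222).
So the stationary probability of state IV is 0.5556.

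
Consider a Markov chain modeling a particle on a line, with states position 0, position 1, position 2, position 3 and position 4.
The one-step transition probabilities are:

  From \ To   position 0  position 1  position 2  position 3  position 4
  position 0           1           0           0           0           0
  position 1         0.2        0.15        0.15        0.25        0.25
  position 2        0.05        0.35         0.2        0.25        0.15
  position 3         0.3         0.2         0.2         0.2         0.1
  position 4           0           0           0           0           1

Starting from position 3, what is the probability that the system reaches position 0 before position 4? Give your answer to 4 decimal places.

Let h(s) be the probability of absorption at position 0 starting from transient state s. Then h(position 0) = 1 and h(position 4) = 0. By first-step analysis:
h(position 1) = 0.2·1 + 0.15·h(position 1) + 0.15·h(position 2) + 0.25·h(position 3) + 0.25·0
h(position 2) = 0.05·1 + 0.35·h(position 1) + 0.2·h(position 2) + 0.25·h(position 3) + 0.15·0
h(position 3) = 0.3·1 + 0.2·h(position 1) + 0.2·h(position 2) + 0.2·h(position 3) + 0.1·0
Solving: h(position 1) = 0.5013, h(position 2) = 0.4753, h(position 3) = 0.6191.
Starting from position 3, the probability is 0.6191.

0.6191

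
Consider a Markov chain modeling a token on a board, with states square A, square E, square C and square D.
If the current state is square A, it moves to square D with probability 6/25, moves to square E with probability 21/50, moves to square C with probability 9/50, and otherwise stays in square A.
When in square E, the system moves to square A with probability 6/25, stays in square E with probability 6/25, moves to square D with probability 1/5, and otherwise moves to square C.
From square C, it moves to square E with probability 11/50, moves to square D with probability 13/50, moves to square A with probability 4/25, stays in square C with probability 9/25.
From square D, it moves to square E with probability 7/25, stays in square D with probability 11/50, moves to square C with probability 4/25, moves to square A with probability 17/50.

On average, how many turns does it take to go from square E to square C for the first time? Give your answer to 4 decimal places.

3.9701

Let t(s) be the expected number of turns to first reach square C from state s, with t(square C) = 0. Conditioning on the first turn:
t(square A) = 1 + 0.16·t(square A) + 0.42·t(square E) + 0.24·t(square D)
t(square E) = 1 + 0.24·t(square A) + 0.24·t(square E) + 0.2·t(square D)
t(square D) = 1 + 0.34·t(square A) + 0.28·t(square E) + 0.22·t(square D)
Solving: t(square A) = 4.5108, t(square E) = 3.9701, t(square D) = 4.6735.
Expected turns from square E to square C: 3.9701.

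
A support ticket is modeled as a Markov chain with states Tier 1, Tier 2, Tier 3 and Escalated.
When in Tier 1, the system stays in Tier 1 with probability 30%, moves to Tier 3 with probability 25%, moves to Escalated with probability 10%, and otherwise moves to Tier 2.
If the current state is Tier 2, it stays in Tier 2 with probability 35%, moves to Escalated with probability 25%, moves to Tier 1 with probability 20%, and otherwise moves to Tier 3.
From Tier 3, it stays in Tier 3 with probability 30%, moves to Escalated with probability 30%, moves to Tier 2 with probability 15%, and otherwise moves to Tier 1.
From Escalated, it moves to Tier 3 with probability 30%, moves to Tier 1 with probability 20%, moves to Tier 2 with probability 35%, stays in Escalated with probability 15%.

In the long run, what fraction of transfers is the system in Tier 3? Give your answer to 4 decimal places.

0.2583

Let the stationary distribution be π with π = πP and π_1 + π_2 + π_3 + π_4 = 1.
π_1 = 0.3·π_1 + 0.2·π_2 + 0.25·π_3 + 0.2·π_4
π_2 = 0.35·π_1 + 0.35·π_2 + 0.15·π_3 + 0.35·π_4
π_3 = 0.25·π_1 + 0.2·π_2 + 0.3·π_3 + 0.3·π_4
Solving with the normalization constraint gives π = (0.2366, 0.2983, 0.2583, 0.2068).
So the stationary probability of Tier 3 is 0.2583.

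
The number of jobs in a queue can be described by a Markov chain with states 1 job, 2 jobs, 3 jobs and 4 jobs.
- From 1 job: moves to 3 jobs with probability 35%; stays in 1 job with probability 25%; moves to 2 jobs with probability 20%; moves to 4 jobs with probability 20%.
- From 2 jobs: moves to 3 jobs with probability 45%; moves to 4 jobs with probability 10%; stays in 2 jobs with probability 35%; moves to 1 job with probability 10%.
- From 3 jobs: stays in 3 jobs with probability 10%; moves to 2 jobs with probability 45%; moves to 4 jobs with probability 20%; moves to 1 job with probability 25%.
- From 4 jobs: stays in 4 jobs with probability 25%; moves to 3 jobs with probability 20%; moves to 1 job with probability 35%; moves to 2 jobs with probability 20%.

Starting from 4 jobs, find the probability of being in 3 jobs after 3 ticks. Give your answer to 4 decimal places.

0.2785

Propagate the distribution vector 3 ticks from 4 jobs.
After 0 ticks: (0.0000, 0.0000, 0.0000, 1.0000)
After 1 tick: (0.3500, 0.2000, 0.2000, 0.2500)
After 2 ticks: (0.2450, 0.2800, 0.2825, 0.1925)
After 3 ticks: (0.2273, 0.3126, 0.2785, 0.1816)
P(in 3 jobs after 3 ticks) = 0.2785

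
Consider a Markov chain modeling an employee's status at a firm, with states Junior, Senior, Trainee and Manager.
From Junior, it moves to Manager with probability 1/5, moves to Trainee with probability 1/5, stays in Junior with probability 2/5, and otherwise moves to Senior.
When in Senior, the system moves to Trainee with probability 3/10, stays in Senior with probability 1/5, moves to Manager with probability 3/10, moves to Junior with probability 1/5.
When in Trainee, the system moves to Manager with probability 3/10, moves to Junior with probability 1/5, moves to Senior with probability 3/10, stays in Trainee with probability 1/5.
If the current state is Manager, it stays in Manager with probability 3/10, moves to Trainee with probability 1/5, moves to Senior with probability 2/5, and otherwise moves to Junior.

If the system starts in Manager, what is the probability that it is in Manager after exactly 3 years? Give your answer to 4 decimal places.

0.2810

Propagate the distribution vector 3 years from Manager.
After 0 years: (0.0000, 0.0000, 0.0000, 1.0000)
After 1 year: (0.1000, 0.4000, 0.2000, 0.3000)
After 2 years: (0.1900, 0.2800, 0.2400, 0.2900)
After 3 years: (0.2090, 0.2820, 0.2280, 0.2810)
P(in Manager after 3 years) = 0.2810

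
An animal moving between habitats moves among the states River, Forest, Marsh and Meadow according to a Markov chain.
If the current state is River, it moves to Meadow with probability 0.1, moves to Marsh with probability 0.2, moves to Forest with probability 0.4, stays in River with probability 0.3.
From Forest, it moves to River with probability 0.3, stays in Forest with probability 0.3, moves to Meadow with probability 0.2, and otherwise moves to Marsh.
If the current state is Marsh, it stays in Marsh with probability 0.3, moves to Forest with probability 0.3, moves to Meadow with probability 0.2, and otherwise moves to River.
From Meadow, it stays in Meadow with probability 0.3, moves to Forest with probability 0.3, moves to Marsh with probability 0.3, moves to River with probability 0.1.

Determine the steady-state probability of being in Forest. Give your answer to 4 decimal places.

0.3236

Let the stationary distribution be π with π = πP and π_1 + π_2 + π_3 + π_4 = 1.
π_1 = 0.3·π_1 + 0.3·π_2 + 0.2·π_3 + 0.1·π_4
π_2 = 0.4·π_1 + 0.3·π_2 + 0.3·π_3 + 0.3·π_4
π_3 = 0.2·π_1 + 0.2·π_2 + 0.3·π_3 + 0.3·π_4
Solving with the normalization constraint gives π = (0.2364, 0.3236, 0.2440, 0.1960).
So the stationary probability of Forest is 0.3236.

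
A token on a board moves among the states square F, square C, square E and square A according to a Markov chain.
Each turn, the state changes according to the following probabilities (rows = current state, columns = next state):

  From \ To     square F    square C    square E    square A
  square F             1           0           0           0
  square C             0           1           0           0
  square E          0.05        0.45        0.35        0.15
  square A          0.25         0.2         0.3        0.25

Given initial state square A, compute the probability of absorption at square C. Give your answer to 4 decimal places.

0.5989

Let h(s) be the probability of absorption at square C starting from transient state s. Then h(square C) = 1 and h(square F) = 0. By first-step analysis:
h(square E) = 0.05·0 + 0.45·1 + 0.35·h(square E) + 0.15·h(square A)
h(square A) = 0.25·0 + 0.2·1 + 0.3·h(square E) + 0.25·h(square A)
Solving: h(square E) = 0.8305, h(square A) = 0.5989.
Starting from square A, the probability is 0.5989.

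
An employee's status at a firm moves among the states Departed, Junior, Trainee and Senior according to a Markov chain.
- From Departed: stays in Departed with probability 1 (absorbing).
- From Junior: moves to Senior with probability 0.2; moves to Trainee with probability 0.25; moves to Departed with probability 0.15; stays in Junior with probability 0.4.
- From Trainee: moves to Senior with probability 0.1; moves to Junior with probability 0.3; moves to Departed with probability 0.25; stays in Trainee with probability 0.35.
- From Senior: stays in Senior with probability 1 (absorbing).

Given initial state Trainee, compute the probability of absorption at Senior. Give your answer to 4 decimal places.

0.3810

Let h(s) be the probability of absorption at Senior starting from transient state s. Then h(Senior) = 1 and h(Departed) = 0. By first-step analysis:
h(Junior) = 0.15·0 + 0.4·h(Junior) + 0.25·h(Trainee) + 0.2·1
h(Trainee) = 0.25·0 + 0.3·h(Junior) + 0.35·h(Trainee) + 0.1·1
Solving: h(Junior) = 0.4921, h(Trainee) = 0.3810.
Starting from Trainee, the probability is 0.3810.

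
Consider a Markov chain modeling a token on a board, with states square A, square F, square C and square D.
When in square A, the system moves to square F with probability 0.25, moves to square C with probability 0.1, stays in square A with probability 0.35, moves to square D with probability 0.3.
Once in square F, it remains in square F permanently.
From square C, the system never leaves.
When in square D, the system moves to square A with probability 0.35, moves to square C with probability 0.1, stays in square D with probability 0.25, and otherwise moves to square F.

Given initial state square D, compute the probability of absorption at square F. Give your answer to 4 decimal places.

0.7386

Let h(s) be the probability of absorption at square F starting from transient state s. Then h(square F) = 1 and h(square C) = 0. By first-step analysis:
h(square A) = 0.35·h(square A) + 0.25·1 + 0.1·0 + 0.3·h(square D)
h(square D) = 0.35·h(square A) + 0.3·1 + 0.1·0 + 0.25·h(square D)
Solving: h(square A) = 0.7255, h(square D) = 0.7386.
Starting from square D, the probability is 0.7386.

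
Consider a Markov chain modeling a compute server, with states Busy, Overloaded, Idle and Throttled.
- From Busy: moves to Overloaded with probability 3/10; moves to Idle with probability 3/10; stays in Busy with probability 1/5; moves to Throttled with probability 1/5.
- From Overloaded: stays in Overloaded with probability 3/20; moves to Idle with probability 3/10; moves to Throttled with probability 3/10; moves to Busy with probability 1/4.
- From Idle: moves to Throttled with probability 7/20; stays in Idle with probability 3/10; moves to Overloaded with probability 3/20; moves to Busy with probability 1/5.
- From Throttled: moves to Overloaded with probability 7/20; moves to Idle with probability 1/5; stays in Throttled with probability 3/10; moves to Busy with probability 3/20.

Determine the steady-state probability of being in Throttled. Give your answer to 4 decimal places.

Let the stationary distribution be π with π = πP and π_1 + π_2 + π_3 + π_4 = 1.
π_1 = 0.2·π_1 + 0.25·π_2 + 0.2·π_3 + 0.15·π_4
π_2 = 0.3·π_1 + 0.15·π_2 + 0.15·π_3 + 0.35·π_4
π_3 = 0.3·π_1 + 0.3·π_2 + 0.3·π_3 + 0.2·π_4
Solving with the normalization constraint gives π = (0.1972, 0.2383, 0.2706, 0.2938).
So the stationary probability of Throttled is 0.2938.

0.2938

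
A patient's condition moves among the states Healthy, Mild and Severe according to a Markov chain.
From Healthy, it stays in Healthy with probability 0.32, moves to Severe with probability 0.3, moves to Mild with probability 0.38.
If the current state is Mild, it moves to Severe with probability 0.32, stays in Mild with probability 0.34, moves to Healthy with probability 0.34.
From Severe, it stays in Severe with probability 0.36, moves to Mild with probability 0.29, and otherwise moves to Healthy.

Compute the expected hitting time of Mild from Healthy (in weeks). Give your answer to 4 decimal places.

2.8468

Let t(s) be the expected number of weeks to first reach Mild from state s, with t(Mild) = 0. Conditioning on the first week:
t(Healthy) = 1 + 0.32·t(Healthy) + 0.3·t(Severe)
t(Severe) = 1 + 0.35·t(Healthy) + 0.36·t(Severe)
Solving: t(Healthy) = 2.8468, t(Severe) = 3.1193.
Expected weeks from Healthy to Mild: 2.8468.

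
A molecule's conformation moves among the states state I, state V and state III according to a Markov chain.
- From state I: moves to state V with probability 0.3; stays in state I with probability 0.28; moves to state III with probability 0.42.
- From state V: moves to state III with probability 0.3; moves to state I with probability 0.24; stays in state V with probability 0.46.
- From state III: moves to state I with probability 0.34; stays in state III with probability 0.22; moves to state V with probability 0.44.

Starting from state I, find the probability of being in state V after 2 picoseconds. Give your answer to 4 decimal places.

0.4068

Sum over the intermediate state after 1 picosecond:
P = P(state I→state I)·P(state I→state V) + P(state I→state V)·P(state V→state V) + P(state I→state III)·P(state III→state V)
  = 0.28×0.3 + 0.3×0.46 + 0.42×0.44
  = 0.0840 + 0.1380 + 0.1848 = 0.4068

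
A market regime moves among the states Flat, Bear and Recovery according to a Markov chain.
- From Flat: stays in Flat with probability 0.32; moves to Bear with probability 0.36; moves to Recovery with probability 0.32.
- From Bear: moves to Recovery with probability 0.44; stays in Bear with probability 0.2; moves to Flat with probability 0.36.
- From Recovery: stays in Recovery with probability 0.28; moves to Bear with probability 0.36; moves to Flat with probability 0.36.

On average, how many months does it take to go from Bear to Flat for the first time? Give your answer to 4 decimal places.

Let t(s) be the expected number of months to first reach Flat from state s, with t(Flat) = 0. Conditioning on the first month:
t(Bear) = 1 + 0.2·t(Bear) + 0.44·t(Recovery)
t(Recovery) = 1 + 0.36·t(Bear) + 0.28·t(Recovery)
Solving: t(Bear) = 2.7778, t(Recovery) = 2.7778.
Expected months from Bear to Flat: 2.7778.

2.7778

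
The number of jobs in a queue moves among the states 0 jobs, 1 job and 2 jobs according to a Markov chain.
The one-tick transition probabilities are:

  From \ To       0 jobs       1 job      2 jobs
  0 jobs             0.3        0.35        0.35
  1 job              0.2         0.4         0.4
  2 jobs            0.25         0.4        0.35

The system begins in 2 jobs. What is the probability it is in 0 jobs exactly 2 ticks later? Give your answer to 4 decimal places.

0.2425

Sum over the intermediate state after 1 tick:
P = P(2 jobs→0 jobs)·P(0 jobs→0 jobs) + P(2 jobs→1 job)·P(1 job→0 jobs) + P(2 jobs→2 jobs)·P(2 jobs→0 jobs)
  = 0.25×0.3 + 0.4×0.2 + 0.35×0.25
  = 0.0750 + 0.0800 + 0.0875 = 0.2425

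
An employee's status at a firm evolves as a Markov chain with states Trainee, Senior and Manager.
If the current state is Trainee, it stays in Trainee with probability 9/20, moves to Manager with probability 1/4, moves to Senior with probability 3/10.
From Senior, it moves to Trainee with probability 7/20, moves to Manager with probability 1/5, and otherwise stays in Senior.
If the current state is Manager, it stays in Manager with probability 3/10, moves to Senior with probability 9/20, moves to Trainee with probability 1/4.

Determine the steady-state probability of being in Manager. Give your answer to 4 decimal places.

Let the stationary distribution be π with π = πP and π_1 + π_2 + π_3 = 1.
π_1 = 0.45·π_1 + 0.35·π_2 + 0.25·π_3
π_2 = 0.3·π_1 + 0.45·π_2 + 0.45·π_3
Solving with the normalization constraint gives π = (0.3620, 0.3957, 0.2423).
So the stationary probability of Manager is 0.2423.

0.2423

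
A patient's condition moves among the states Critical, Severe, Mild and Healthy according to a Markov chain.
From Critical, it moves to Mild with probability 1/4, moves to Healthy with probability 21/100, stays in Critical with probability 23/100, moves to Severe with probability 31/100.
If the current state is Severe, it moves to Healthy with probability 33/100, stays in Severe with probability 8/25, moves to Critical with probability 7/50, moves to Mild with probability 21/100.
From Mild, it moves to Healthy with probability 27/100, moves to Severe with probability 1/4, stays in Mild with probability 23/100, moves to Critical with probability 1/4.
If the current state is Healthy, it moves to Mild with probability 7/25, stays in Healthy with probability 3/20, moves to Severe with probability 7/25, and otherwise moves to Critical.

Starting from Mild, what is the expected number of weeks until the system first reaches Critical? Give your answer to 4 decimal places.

Let t(s) be the expected number of weeks to first reach Critical from state s, with t(Critical) = 0. Conditioning on the first week:
t(Severe) = 1 + 0.32·t(Severe) + 0.21·t(Mild) + 0.33·t(Healthy)
t(Mild) = 1 + 0.25·t(Severe) + 0.23·t(Mild) + 0.27·t(Healthy)
t(Healthy) = 1 + 0.28·t(Severe) + 0.28·t(Mild) + 0.15·t(Healthy)
Solving: t(Severe) = 4.8580, t(Mild) = 4.3524, t(Healthy) = 4.2105.
Expected weeks from Mild to Critical: 4.3524.

4.3524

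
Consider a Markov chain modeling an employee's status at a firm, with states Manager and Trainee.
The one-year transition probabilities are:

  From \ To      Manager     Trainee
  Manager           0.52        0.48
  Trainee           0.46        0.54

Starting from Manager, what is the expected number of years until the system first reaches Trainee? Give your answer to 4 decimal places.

Let t(s) be the expected number of years to first reach Trainee from state s, with t(Trainee) = 0. Conditioning on the first year:
t(Manager) = 1 + 0.52·t(Manager)
Solving: t(Manager) = 2.0833.
Expected years from Manager to Trainee: 2.0833.

2.0833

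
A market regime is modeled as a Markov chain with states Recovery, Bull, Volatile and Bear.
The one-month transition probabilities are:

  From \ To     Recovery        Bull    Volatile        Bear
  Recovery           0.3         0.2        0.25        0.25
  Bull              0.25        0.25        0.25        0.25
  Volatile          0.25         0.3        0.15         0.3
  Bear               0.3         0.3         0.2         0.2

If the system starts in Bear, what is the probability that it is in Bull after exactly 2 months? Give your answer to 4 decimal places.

0.2550

Propagate the distribution vector 2 months from Bear.
After 0 months: (0.0000, 0.0000, 0.0000, 1.0000)
After 1 month: (0.3000, 0.3000, 0.2000, 0.2000)
After 2 months: (0.2750, 0.2550, 0.2200, 0.2500)
P(in Bull after 2 months) = 0.2550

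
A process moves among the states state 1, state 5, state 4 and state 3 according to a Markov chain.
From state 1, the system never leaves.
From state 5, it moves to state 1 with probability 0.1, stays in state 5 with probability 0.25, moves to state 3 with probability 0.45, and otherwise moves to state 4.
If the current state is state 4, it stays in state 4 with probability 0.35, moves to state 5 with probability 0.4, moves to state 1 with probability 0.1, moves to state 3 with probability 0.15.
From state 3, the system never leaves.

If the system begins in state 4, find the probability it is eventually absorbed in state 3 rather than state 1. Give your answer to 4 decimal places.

0.7178

Let h(s) be the probability of absorption at state 3 starting from transient state s. Then h(state 3) = 1 and h(state 1) = 0. By first-step analysis:
h(state 5) = 0.1·0 + 0.25·h(state 5) + 0.2·h(state 4) + 0.45·1
h(state 4) = 0.1·0 + 0.4·h(state 5) + 0.35·h(state 4) + 0.15·1
Solving: h(state 5) = 0.7914, h(state 4) = 0.7178.
Starting from state 4, the probability is 0.7178.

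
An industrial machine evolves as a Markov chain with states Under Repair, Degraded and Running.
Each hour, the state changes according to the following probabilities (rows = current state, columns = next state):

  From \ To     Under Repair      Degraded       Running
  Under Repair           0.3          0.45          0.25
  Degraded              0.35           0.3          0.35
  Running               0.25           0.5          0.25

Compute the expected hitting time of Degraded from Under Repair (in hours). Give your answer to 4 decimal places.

Let t(s) be the expected number of hours to first reach Degraded from state s, with t(Degraded) = 0. Conditioning on the first hour:
t(Under Repair) = 1 + 0.3·t(Under Repair) + 0.25·t(Running)
t(Running) = 1 + 0.25·t(Under Repair) + 0.25·t(Running)
Solving: t(Under Repair) = 2.1622, t(Running) = 2.0541.
Expected hours from Under Repair to Degraded: 2.1622.

2.1622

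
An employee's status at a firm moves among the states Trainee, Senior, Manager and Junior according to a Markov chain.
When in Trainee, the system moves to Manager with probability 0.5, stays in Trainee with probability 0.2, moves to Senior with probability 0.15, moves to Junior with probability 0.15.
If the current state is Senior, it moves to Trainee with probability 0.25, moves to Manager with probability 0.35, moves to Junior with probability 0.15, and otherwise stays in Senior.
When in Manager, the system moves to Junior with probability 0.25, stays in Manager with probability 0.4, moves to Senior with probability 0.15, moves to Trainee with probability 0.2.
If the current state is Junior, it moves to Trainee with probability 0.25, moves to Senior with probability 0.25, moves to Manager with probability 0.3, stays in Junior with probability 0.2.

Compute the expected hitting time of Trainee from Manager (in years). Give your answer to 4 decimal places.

Let t(s) be the expected number of years to first reach Trainee from state s, with t(Trainee) = 0. Conditioning on the first year:
t(Senior) = 1 + 0.25·t(Senior) + 0.35·t(Manager) + 0.15·t(Junior)
t(Manager) = 1 + 0.15·t(Senior) + 0.4·t(Manager) + 0.25·t(Junior)
t(Junior) = 1 + 0.25·t(Senior) + 0.3·t(Manager) + 0.2·t(Junior)
Solving: t(Senior) = 4.3086, t(Manager) = 4.5341, t(Junior) = 4.2967.
Expected years from Manager to Trainee: 4.5341.

4.5341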